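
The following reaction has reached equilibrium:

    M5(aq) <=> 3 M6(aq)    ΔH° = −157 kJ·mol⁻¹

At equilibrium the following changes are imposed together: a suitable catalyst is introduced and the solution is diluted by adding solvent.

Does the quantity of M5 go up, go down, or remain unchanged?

A catalyst speeds both forward and reverse rates equally; it changes neither Q nor K — no shift from this change.
Dilution lowers every aqueous concentration by the same factor. Δn_aq = 3 − 1 = +2, so the system shifts toward the side with more dissolved moles — to the right.
The net shift is to the right. M5 is a reactant, so its amount decreases.

decreases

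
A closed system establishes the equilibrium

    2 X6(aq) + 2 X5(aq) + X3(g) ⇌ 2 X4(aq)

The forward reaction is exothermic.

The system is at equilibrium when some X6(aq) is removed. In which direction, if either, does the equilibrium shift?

Removing X6 (aq), a reactant, drives the reaction to the left.

left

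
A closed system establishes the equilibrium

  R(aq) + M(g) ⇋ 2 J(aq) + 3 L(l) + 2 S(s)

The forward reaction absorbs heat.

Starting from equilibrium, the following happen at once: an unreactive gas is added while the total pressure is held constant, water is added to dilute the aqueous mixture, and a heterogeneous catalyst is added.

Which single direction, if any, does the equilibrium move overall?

cannot be determined

Adding inert gas at constant total pressure expands the volume and lowers every reacting partial pressure. With Δn_gas = 0 − 1 = -1, Q moves away from K toward the side with fewer gas moles, so the system shifts toward the side with more gas moles — to the left.
Dilution lowers every aqueous concentration by the same factor. Δn_aq = 2 − 1 = +1, so the system shifts toward the side with more dissolved moles — to the right.
A catalyst speeds both forward and reverse rates equally; it changes neither Q nor K — no shift from this change.
The individual effects push in opposite directions; without quantitative information the net direction cannot be determined.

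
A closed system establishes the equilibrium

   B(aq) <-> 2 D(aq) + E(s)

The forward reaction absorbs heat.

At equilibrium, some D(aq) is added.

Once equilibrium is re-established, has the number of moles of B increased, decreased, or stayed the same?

increases

Adding D (aq), a product, drives the reaction to the left.
The net shift is to the left. B is a reactant, so its amount increases.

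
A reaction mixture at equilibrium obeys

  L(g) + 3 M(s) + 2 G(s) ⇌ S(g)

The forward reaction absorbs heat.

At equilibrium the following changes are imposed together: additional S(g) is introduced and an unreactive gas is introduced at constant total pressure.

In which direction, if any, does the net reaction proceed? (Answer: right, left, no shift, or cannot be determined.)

Adding S (g), a product, drives the reaction to the left.
Adding inert gas at constant total pressure expands the volume, scaling every reacting partial pressure by the same factor. Δn_gas = 1 − 1 = 0, so Q is unchanged — no shift.
Only the nonzero effect(s) matter; the net shift is to the left.

left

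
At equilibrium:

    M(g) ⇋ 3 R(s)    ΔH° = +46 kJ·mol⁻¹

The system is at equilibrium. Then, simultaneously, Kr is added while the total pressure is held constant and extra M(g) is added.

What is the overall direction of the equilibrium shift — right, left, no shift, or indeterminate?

cannot be determined

Adding inert gas at constant total pressure expands the volume and lowers every reacting partial pressure. With Δn_gas = 0 − 1 = -1, Q moves away from K toward the side with fewer gas moles, so the system shifts toward the side with more gas moles — to the left.
Adding M (g), a reactant, drives the reaction to the right.
The individual effects push in opposite directions; without quantitative information the net direction cannot be determined.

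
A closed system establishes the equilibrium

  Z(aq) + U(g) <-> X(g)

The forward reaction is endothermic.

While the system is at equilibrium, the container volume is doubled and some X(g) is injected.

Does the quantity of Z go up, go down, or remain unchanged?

increases

Gas moles: reactants 1, products 1. Δn_gas = 0, so a volume change leaves Q equal to K — no shift from this change.
Adding X (g), a product, drives the reaction to the left.
The net shift is to the left. Z is a reactant, so its amount increases.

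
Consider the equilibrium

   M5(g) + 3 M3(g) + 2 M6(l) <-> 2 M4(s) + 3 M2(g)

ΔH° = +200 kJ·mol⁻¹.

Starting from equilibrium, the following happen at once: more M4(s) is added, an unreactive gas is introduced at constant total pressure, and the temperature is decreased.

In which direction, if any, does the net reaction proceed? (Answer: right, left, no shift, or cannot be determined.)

M4 is a pure solid; its activity is 1 regardless of amount, so Q is unaffected — no shift from this change.
Adding inert gas at constant total pressure expands the volume and lowers every reacting partial pressure. With Δn_gas = 3 − 4 = -1, Q moves away from K toward the side with fewer gas moles, so the system shifts toward the side with more gas moles — to the left.
The forward reaction is endothermic. Lowering T favours the exothermic direction — shift to the left.
Only the nonzero effect(s) matter; the net shift is to the left.

left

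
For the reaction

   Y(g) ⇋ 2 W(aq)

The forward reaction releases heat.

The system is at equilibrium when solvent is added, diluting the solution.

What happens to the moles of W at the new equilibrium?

increases

Dilution lowers every aqueous concentration by the same factor. Δn_aq = 2 − 0 = +2, so the system shifts toward the side with more dissolved moles — to the right.
The net shift is to the right. W is a product, so its amount increases.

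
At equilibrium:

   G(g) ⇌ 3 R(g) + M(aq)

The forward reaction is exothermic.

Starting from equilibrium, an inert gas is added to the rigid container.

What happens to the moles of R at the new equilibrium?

At constant volume, adding an inert gas leaves every reacting species' partial pressure unchanged, so Q is unchanged — no shift from this change.
No net shift occurs, so the amount of R is unchanged.

unchanged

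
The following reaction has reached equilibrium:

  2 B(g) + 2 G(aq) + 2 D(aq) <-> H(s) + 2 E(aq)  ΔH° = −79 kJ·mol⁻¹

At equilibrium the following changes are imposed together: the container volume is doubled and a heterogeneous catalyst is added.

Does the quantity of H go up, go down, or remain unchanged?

decreases

Gas moles: reactants 2, products 0 (Δn_gas = -2). Expansion shifts the system toward the side with more moles of gas — to the left.
A catalyst speeds both forward and reverse rates equally; it changes neither Q nor K — no shift from this change.
The net shift is to the left. H is a product, so its amount decreases.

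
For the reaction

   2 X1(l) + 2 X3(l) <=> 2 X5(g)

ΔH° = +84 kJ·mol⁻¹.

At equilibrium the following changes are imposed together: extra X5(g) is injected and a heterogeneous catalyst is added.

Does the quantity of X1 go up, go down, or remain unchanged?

Adding X5 (g), a product, drives the reaction to the left.
A catalyst speeds both forward and reverse rates equally; it changes neither Q nor K — no shift from this change.
The net shift is to the left. X1 is a reactant, so its amount increases.

increases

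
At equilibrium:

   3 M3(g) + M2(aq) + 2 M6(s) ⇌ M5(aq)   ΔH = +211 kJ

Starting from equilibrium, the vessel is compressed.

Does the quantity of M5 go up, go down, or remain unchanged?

increases

Gas moles: reactants 3, products 0 (Δn_gas = -3). Compression shifts the system toward the side with fewer moles of gas — to the right.
The net shift is to the right. M5 is a product, so its amount increases.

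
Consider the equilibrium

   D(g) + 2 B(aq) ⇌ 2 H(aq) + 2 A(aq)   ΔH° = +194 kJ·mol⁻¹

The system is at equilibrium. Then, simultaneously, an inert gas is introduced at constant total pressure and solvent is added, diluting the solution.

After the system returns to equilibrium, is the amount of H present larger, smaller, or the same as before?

Adding inert gas at constant total pressure expands the volume and lowers every reacting partial pressure. With Δn_gas = 0 − 1 = -1, Q moves away from K toward the side with fewer gas moles, so the system shifts toward the side with more gas moles — to the left.
Dilution lowers every aqueous concentration by the same factor. Δn_aq = 4 − 2 = +2, so the system shifts toward the side with more dissolved moles — to the right.
The two effects oppose each other, so the net shift — and hence the change in H — cannot be determined from the given information.

cannot be determined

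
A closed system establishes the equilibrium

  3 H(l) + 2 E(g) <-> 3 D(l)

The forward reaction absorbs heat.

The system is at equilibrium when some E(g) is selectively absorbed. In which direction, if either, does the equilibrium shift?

left

Removing E (g), a reactant, drives the reaction to the left.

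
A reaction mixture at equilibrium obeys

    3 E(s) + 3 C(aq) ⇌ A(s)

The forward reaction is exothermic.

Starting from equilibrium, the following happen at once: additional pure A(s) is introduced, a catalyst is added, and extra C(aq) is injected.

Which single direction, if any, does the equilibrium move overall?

right

A is a pure solid; its activity is 1 regardless of amount, so Q is unaffected — no shift from this change.
A catalyst speeds both forward and reverse rates equally; it changes neither Q nor K — no shift from this change.
Adding C (aq), a reactant, drives the reaction to the right.
Only the nonzero effect(s) matter; the net shift is to the right.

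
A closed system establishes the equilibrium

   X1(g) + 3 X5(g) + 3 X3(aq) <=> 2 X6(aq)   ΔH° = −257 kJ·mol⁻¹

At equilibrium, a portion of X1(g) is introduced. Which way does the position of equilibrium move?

Adding X1 (g), a reactant, drives the reaction to the right.

right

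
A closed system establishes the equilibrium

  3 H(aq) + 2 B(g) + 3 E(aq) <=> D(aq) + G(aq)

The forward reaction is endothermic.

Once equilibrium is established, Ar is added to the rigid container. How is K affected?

The equilibrium constant depends only on temperature. This perturbation changes neither the position of equilibrium nor K.

unchanged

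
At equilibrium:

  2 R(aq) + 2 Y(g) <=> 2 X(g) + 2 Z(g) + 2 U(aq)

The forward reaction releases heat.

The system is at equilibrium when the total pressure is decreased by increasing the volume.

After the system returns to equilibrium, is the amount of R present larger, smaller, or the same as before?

Gas moles: reactants 2, products 4 (Δn_gas = +2). Expansion shifts the system toward the side with more moles of gas — to the right.
The net shift is to the right. R is a reactant, so its amount decreases.

decreases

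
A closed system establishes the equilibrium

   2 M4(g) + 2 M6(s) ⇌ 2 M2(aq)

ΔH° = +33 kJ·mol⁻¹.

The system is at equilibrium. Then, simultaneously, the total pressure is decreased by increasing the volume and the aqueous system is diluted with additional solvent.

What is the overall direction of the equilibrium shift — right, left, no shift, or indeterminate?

Gas moles: reactants 2, products 0 (Δn_gas = -2). Expansion shifts the system toward the side with more moles of gas — to the left.
Dilution lowers every aqueous concentration by the same factor. Δn_aq = 2 − 0 = +2, so the system shifts toward the side with more dissolved moles — to the right.
The individual effects push in opposite directions; without quantitative information the net direction cannot be determined.

cannot be determined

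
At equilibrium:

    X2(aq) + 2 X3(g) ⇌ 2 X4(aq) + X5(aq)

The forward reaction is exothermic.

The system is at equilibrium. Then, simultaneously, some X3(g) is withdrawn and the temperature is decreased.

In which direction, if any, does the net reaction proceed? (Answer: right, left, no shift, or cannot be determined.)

Removing X3 (g), a reactant, drives the reaction to the left.
The forward reaction is exothermic. Lowering T favours the exothermic direction — shift to the right.
The individual effects push in opposite directions; without quantitative information the net direction cannot be determined.

cannot be determined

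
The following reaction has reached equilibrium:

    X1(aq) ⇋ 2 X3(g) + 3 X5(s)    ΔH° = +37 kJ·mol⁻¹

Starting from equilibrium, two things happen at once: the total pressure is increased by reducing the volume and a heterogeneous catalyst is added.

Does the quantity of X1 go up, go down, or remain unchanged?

Gas moles: reactants 0, products 2 (Δn_gas = +2). Compression shifts the system toward the side with fewer moles of gas — to the left.
A catalyst speeds both forward and reverse rates equally; it changes neither Q nor K — no shift from this change.
The net shift is to the left. X1 is a reactant, so its amount increases.

increases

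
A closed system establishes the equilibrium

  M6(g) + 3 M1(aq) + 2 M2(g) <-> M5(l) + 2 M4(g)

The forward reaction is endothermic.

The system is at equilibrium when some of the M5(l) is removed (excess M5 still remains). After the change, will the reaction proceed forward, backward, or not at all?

M5 is a pure liquid; its activity is 1 regardless of amount, so Q is unaffected — no shift from this change.

no shift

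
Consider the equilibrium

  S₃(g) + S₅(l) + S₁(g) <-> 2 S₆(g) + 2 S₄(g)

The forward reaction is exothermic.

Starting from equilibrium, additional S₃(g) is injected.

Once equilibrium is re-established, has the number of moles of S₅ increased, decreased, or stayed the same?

Adding S₃ (g), a reactant, drives the reaction to the right.
The net shift is to the right. S₅ is a reactant, so its amount decreases.

decreases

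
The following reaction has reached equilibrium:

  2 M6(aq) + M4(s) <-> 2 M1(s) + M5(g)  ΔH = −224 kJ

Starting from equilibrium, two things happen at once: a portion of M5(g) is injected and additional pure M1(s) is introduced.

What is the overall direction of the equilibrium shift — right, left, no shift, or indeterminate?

Adding M5 (g), a product, drives the reaction to the left.
M1 is a pure solid; its activity is 1 regardless of amount, so Q is unaffected — no shift from this change.
Only the nonzero effect(s) matter; the net shift is to the left.

left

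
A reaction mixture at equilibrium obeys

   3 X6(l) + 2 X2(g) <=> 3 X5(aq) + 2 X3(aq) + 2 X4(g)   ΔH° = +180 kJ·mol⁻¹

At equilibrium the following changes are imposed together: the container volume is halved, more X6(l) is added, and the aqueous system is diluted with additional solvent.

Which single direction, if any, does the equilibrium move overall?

Gas moles: reactants 2, products 2. Δn_gas = 0, so a volume change leaves Q equal to K — no shift from this change.
X6 is a pure liquid; its activity is 1 regardless of amount, so Q is unaffected — no shift from this change.
Dilution lowers every aqueous concentration by the same factor. Δn_aq = 5 − 0 = +5, so the system shifts toward the side with more dissolved moles — to the right.
Only the nonzero effect(s) matter; the net shift is to the right.

right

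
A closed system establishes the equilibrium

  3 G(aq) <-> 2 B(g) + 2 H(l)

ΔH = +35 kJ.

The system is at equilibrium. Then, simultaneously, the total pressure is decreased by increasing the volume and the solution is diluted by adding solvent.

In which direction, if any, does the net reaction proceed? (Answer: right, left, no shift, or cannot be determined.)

cannot be determined

Gas moles: reactants 0, products 2 (Δn_gas = +2). Expansion shifts the system toward the side with more moles of gas — to the right.
Dilution lowers every aqueous concentration by the same factor. Δn_aq = 0 − 3 = -3, so the system shifts toward the side with more dissolved moles — to the left.
The individual effects push in opposite directions; without quantitative information the net direction cannot be determined.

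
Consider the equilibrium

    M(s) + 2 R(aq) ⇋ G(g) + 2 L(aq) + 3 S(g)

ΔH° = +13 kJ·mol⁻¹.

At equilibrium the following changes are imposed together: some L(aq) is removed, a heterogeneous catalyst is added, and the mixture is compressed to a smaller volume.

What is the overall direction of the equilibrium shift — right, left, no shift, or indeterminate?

cannot be determined

Removing L (aq), a product, drives the reaction to the right.
A catalyst speeds both forward and reverse rates equally; it changes neither Q nor K — no shift from this change.
Gas moles: reactants 0, products 4 (Δn_gas = +4). Compression shifts the system toward the side with fewer moles of gas — to the left.
The individual effects push in opposite directions; without quantitative information the net direction cannot be determined.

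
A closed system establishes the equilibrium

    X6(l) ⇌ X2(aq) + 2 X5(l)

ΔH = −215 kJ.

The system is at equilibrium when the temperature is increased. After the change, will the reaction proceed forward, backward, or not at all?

The forward reaction is exothermic. Raising T favours the endothermic direction — shift to the left.

left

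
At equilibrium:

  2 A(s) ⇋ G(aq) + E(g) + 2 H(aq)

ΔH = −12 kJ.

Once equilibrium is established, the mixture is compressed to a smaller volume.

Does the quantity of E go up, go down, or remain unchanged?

Gas moles: reactants 0, products 1 (Δn_gas = +1). Compression shifts the system toward the side with fewer moles of gas — to the left.
The net shift is to the left. E is a product, so its amount decreases.

decreases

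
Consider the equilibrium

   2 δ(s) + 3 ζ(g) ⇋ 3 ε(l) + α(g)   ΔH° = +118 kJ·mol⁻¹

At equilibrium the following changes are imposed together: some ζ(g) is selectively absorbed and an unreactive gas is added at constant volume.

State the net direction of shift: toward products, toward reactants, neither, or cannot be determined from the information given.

Removing ζ (g), a reactant, drives the reaction to the left.
At constant volume, adding an inert gas leaves every reacting species' partial pressure unchanged, so Q is unchanged — no shift from this change.
Only the nonzero effect(s) matter; the net shift is to the left.

left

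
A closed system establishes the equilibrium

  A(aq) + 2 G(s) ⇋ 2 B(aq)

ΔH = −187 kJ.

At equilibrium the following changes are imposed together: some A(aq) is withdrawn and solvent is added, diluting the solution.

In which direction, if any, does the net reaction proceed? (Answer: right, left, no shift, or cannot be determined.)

cannot be determined

Removing A (aq), a reactant, drives the reaction to the left.
Dilution lowers every aqueous concentration by the same factor. Δn_aq = 2 − 1 = +1, so the system shifts toward the side with more dissolved moles — to the right.
The individual effects push in opposite directions; without quantitative information the net direction cannot be determined.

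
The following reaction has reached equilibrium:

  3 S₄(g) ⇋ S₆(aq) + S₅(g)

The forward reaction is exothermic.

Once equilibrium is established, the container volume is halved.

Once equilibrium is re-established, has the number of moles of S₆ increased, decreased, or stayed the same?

Gas moles: reactants 3, products 1 (Δn_gas = -2). Compression shifts the system toward the side with fewer moles of gas — to the right.
The net shift is to the right. S₆ is a product, so its amount increases.

increases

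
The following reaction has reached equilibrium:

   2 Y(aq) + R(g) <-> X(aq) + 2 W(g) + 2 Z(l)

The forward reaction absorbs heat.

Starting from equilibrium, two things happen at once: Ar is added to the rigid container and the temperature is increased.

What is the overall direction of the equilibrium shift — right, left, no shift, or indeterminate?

At constant volume, adding an inert gas leaves every reacting species' partial pressure unchanged, so Q is unchanged — no shift from this change.
The forward reaction is endothermic. Raising T favours the endothermic direction — shift to the right.
Only the nonzero effect(s) matter; the net shift is to the right.

right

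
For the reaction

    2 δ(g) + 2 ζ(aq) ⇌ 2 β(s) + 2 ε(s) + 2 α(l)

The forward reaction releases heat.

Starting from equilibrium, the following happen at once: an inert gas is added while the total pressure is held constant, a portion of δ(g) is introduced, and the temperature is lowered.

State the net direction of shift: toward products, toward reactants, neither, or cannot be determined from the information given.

Adding inert gas at constant total pressure expands the volume and lowers every reacting partial pressure. With Δn_gas = 0 − 2 = -2, Q moves away from K toward the side with fewer gas moles, so the system shifts toward the side with more gas moles — to the left.
Adding δ (g), a reactant, drives the reaction to the right.
The forward reaction is exothermic. Lowering T favours the exothermic direction — shift to the right.
The individual effects push in opposite directions; without quantitative information the net direction cannot be determined.

cannot be determined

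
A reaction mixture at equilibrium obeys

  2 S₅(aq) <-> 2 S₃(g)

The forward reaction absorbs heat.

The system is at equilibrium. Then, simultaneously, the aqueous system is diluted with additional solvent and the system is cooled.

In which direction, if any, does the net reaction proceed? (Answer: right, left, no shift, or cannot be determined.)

Dilution lowers every aqueous concentration by the same factor. Δn_aq = 0 − 2 = -2, so the system shifts toward the side with more dissolved moles — to the left.
The forward reaction is endothermic. Lowering T favours the exothermic direction — shift to the left.
All effects act in the same direction — net shift to the left.

left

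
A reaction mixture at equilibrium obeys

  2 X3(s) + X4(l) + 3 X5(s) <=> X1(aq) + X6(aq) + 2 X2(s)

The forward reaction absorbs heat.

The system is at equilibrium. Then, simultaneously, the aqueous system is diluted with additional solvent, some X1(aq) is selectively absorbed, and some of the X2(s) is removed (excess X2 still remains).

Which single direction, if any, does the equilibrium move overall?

Dilution lowers every aqueous concentration by the same factor. Δn_aq = 2 − 0 = +2, so the system shifts toward the side with more dissolved moles — to the right.
Removing X1 (aq), a product, drives the reaction to the right.
X2 is a pure solid; its activity is 1 regardless of amount, so Q is unaffected — no shift from this change.
Only the nonzero effect(s) matter; the net shift is to the right.

right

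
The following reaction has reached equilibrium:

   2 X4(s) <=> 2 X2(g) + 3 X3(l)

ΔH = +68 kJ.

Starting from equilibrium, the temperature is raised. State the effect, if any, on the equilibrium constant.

K depends on temperature via the van 't Hoff relation. The forward reaction is endothermic, so raising T increases K.

increases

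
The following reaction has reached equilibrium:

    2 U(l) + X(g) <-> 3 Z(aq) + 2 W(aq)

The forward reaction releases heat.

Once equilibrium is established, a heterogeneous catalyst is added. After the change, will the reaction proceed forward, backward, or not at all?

no shift

A catalyst speeds both forward and reverse rates equally; it changes neither Q nor K — no shift from this change.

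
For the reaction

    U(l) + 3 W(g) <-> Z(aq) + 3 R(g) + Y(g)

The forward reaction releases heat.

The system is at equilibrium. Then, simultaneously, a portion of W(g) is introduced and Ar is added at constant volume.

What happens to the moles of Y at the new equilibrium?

Adding W (g), a reactant, drives the reaction to the right.
At constant volume, adding an inert gas leaves every reacting species' partial pressure unchanged, so Q is unchanged — no shift from this change.
The net shift is to the right. Y is a product, so its amount increases.

increases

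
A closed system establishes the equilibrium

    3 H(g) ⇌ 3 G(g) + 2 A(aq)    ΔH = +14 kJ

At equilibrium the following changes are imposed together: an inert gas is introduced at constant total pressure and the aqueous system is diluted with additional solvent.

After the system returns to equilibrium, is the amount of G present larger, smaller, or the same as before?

Adding inert gas at constant total pressure expands the volume, scaling every reacting partial pressure by the same factor. Δn_gas = 3 − 3 = 0, so Q is unchanged — no shift.
Dilution lowers every aqueous concentration by the same factor. Δn_aq = 2 − 0 = +2, so the system shifts toward the side with more dissolved moles — to the right.
The net shift is to the right. G is a product, so its amount increases.

increases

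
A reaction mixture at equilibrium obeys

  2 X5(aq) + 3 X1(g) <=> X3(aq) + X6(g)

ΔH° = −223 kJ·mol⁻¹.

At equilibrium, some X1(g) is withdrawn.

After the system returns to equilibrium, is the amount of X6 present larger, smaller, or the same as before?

decreases

Removing X1 (g), a reactant, drives the reaction to the left.
The net shift is to the left. X6 is a product, so its amount decreases.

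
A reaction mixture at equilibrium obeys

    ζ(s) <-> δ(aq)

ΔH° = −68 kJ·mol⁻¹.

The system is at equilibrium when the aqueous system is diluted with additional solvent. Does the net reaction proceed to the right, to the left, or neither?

right

Dilution lowers every aqueous concentration by the same factor. Δn_aq = 1 − 0 = +1, so the system shifts toward the side with more dissolved moles — to the right.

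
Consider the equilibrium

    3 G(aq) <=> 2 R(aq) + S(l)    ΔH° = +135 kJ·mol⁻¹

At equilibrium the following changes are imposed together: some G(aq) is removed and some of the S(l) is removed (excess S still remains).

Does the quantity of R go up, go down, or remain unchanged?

Removing G (aq), a reactant, drives the reaction to the left.
S is a pure liquid; its activity is 1 regardless of amount, so Q is unaffected — no shift from this change.
The net shift is to the left. R is a product, so its amount decreases.

decreases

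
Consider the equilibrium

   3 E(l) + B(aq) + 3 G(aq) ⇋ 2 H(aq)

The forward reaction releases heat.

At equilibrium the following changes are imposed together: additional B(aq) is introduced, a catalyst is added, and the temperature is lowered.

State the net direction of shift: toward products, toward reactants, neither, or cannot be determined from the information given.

right

Adding B (aq), a reactant, drives the reaction to the right.
A catalyst speeds both forward and reverse rates equally; it changes neither Q nor K — no shift from this change.
The forward reaction is exothermic. Lowering T favours the exothermic direction — shift to the right.
Only the nonzero effect(s) matter; the net shift is to the right.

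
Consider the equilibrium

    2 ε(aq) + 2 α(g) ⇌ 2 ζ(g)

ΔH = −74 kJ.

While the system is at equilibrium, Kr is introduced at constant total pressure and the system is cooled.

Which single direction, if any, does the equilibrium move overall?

Adding inert gas at constant total pressure expands the volume, scaling every reacting partial pressure by the same factor. Δn_gas = 2 − 2 = 0, so Q is unchanged — no shift.
The forward reaction is exothermic. Lowering T favours the exothermic direction — shift to the right.
Only the nonzero effect(s) matter; the net shift is to the right.

right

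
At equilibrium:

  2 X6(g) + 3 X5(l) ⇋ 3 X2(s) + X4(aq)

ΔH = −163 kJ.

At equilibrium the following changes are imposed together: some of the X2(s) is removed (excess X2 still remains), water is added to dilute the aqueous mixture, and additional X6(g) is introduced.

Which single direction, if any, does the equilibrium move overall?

right

X2 is a pure solid; its activity is 1 regardless of amount, so Q is unaffected — no shift from this change.
Dilution lowers every aqueous concentration by the same factor. Δn_aq = 1 − 0 = +1, so the system shifts toward the side with more dissolved moles — to the right.
Adding X6 (g), a reactant, drives the reaction to the right.
Only the nonzero effect(s) matter; the net shift is to the right.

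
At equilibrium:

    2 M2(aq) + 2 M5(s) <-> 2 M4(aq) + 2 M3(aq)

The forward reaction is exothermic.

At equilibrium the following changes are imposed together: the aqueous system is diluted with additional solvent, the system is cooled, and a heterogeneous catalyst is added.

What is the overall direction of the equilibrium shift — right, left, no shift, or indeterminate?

right

Dilution lowers every aqueous concentration by the same factor. Δn_aq = 4 − 2 = +2, so the system shifts toward the side with more dissolved moles — to the right.
The forward reaction is exothermic. Lowering T favours the exothermic direction — shift to the right.
A catalyst speeds both forward and reverse rates equally; it changes neither Q nor K — no shift from this change.
Only the nonzero effect(s) matter; the net shift is to the right.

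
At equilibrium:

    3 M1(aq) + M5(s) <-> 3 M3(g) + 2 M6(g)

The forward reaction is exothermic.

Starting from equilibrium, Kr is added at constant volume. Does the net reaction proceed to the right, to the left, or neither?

no shift

At constant volume, adding an inert gas leaves every reacting species' partial pressure unchanged, so Q is unchanged — no shift from this change.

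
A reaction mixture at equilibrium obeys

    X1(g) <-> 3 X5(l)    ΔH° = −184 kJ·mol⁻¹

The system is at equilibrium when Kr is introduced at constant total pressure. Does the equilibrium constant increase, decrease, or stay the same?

The equilibrium constant depends only on temperature. This perturbation may move the position of equilibrium, but since T is unchanged, K itself is unchanged.

unchanged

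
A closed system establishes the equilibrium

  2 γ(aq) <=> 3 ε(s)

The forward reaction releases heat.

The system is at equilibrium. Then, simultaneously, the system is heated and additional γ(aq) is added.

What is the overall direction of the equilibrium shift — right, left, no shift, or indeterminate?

cannot be determined

The forward reaction is exothermic. Raising T favours the endothermic direction — shift to the left.
Adding γ (aq), a reactant, drives the reaction to the right.
The individual effects push in opposite directions; without quantitative information the net direction cannot be determined.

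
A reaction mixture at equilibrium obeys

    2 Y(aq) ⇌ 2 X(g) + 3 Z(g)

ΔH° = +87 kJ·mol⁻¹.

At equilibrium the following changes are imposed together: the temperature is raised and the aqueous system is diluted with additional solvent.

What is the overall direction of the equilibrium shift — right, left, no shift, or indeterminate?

cannot be determined

The forward reaction is endothermic. Raising T favours the endothermic direction — shift to the right.
Dilution lowers every aqueous concentration by the same factor. Δn_aq = 0 − 2 = -2, so the system shifts toward the side with more dissolved moles — to the left.
The individual effects push in opposite directions; without quantitative information the net direction cannot be determined.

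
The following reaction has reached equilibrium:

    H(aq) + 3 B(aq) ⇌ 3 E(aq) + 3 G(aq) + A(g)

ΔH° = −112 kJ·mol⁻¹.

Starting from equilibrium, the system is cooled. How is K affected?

increases

K depends on temperature via the van 't Hoff relation. The forward reaction is exothermic, so lowering T increases K.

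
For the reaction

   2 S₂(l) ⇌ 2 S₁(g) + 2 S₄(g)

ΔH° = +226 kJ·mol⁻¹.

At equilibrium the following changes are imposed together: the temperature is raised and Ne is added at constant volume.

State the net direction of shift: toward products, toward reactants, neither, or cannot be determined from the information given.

right

The forward reaction is endothermic. Raising T favours the endothermic direction — shift to the right.
At constant volume, adding an inert gas leaves every reacting species' partial pressure unchanged, so Q is unchanged — no shift from this change.
Only the nonzero effect(s) matter; the net shift is to the right.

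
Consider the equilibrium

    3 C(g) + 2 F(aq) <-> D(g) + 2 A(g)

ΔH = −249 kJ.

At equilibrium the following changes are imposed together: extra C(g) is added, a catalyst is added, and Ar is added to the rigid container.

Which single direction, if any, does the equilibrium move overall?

Adding C (g), a reactant, drives the reaction to the right.
A catalyst speeds both forward and reverse rates equally; it changes neither Q nor K — no shift from this change.
At constant volume, adding an inert gas leaves every reacting species' partial pressure unchanged, so Q is unchanged — no shift from this change.
Only the nonzero effect(s) matter; the net shift is to the right.

right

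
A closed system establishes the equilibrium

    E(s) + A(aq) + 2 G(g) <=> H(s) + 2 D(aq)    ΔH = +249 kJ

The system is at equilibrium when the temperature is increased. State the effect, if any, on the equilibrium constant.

increases

K depends on temperature via the van 't Hoff relation. The forward reaction is endothermic, so raising T increases K.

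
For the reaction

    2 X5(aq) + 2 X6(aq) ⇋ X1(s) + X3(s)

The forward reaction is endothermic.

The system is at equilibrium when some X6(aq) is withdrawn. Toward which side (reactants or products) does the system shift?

Removing X6 (aq), a reactant, drives the reaction to the left.

left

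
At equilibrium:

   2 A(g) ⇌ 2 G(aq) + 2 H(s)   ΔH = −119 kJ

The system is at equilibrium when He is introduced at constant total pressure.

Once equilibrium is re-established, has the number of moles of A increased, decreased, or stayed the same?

increases

Adding inert gas at constant total pressure expands the volume and lowers every reacting partial pressure. With Δn_gas = 0 − 2 = -2, Q moves away from K toward the side with fewer gas moles, so the system shifts toward the side with more gas moles — to the left.
The net shift is to the left. A is a reactant, so its amount increases.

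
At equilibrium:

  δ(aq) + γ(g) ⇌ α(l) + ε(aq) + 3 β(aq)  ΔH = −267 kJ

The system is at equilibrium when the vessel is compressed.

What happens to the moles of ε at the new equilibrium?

Gas moles: reactants 1, products 0 (Δn_gas = -1). Compression shifts the system toward the side with fewer moles of gas — to the right.
The net shift is to the right. ε is a product, so its amount increases.

increases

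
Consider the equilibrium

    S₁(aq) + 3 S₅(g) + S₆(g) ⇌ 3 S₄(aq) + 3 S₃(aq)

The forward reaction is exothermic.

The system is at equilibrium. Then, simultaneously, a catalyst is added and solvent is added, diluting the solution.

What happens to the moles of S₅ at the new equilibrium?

A catalyst speeds both forward and reverse rates equally; it changes neither Q nor K — no shift from this change.
Dilution lowers every aqueous concentration by the same factor. Δn_aq = 6 − 1 = +5, so the system shifts toward the side with more dissolved moles — to the right.
The net shift is to the right. S₅ is a reactant, so its amount decreases.

decreases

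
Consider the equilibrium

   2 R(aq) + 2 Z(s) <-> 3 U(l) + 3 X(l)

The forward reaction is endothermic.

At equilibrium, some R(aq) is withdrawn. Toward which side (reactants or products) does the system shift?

left

Removing R (aq), a reactant, drives the reaction to the left.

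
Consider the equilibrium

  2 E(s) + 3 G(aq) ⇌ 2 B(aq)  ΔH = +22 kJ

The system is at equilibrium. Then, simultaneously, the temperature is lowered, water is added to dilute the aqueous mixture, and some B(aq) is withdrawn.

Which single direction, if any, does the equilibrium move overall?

cannot be determined

The forward reaction is endothermic. Lowering T favours the exothermic direction — shift to the left.
Dilution lowers every aqueous concentration by the same factor. Δn_aq = 2 − 3 = -1, so the system shifts toward the side with more dissolved moles — to the left.
Removing B (aq), a product, drives the reaction to the right.
The individual effects push in opposite directions; without quantitative information the net direction cannot be determined.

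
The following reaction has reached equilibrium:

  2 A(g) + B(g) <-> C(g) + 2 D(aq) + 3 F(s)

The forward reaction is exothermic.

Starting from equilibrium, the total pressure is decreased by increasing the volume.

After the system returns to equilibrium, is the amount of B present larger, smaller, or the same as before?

Gas moles: reactants 3, products 1 (Δn_gas = -2). Expansion shifts the system toward the side with more moles of gas — to the left.
The net shift is to the left. B is a reactant, so its amount increases.

increases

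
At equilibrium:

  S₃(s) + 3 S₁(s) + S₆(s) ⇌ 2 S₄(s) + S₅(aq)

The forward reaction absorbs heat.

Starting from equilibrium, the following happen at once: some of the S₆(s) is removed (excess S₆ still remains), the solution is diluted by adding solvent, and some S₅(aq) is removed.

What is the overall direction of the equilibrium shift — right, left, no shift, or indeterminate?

S₆ is a pure solid; its activity is 1 regardless of amount, so Q is unaffected — no shift from this change.
Dilution lowers every aqueous concentration by the same factor. Δn_aq = 1 − 0 = +1, so the system shifts toward the side with more dissolved moles — to the right.
Removing S₅ (aq), a product, drives the reaction to the right.
Only the nonzero effect(s) matter; the net shift is to the right.

right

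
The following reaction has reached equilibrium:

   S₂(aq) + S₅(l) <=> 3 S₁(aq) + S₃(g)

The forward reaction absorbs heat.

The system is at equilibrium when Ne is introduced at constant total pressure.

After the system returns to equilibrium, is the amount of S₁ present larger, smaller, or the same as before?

increases

Adding inert gas at constant total pressure expands the volume and lowers every reacting partial pressure. With Δn_gas = 1 − 0 = +1, Q moves away from K toward the side with fewer gas moles, so the system shifts toward the side with more gas moles — to the right.
The net shift is to the right. S₁ is a product, so its amount increases.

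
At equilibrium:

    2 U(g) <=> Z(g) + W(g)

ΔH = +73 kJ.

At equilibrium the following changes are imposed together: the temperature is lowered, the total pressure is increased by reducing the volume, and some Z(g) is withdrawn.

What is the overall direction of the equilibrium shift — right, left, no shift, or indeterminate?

cannot be determined

The forward reaction is endothermic. Lowering T favours the exothermic direction — shift to the left.
Gas moles: reactants 2, products 2. Δn_gas = 0, so a volume change leaves Q equal to K — no shift from this change.
Removing Z (g), a product, drives the reaction to the right.
The individual effects push in opposite directions; without quantitative information the net direction cannot be determined.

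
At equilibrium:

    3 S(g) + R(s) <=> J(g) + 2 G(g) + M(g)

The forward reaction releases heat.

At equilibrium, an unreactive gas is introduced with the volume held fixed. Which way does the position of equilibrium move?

no shift

At constant volume, adding an inert gas leaves every reacting species' partial pressure unchanged, so Q is unchanged — no shift from this change.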